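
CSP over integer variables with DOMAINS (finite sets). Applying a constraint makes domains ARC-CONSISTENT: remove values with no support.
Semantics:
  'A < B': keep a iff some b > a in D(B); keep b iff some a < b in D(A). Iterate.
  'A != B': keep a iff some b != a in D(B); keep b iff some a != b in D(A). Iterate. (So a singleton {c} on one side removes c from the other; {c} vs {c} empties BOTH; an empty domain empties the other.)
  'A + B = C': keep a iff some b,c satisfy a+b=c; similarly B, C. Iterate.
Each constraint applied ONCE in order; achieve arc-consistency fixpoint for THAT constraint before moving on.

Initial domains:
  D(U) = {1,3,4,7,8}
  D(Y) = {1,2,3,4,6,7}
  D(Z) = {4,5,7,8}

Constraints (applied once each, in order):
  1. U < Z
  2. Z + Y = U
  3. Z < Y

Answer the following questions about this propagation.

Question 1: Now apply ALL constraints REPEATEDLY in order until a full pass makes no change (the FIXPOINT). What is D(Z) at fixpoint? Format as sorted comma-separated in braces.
Answer: {}

Derivation:
pass 0 (initial): D(Z)={4,5,7,8}
pass 1: U {1,3,4,7,8}->{7}; Y {1,2,3,4,6,7}->{}; Z {4,5,7,8}->{}
pass 2: U {7}->{}
pass 3: no change
Fixpoint after 3 passes: D(Z) = {}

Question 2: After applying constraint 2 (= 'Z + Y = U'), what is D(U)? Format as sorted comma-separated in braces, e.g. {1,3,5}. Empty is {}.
Answer: {7}

Derivation:
Constraint 1 (U < Z) on D(U)={1,3,4,7,8} D(Z)={4,5,7,8}: U {1,3,4,7,8}->{1,3,4,7}
Constraint 2 (Z + Y = U) on D(Z)={4,5,7,8} D(Y)={1,2,3,4,6,7} D(U)={1,3,4,7}: Z {4,5,7,8}->{4,5}; Y {1,2,3,4,6,7}->{2,3}; U {1,3,4,7}->{7}
So after constraint 2: D(U) = {7}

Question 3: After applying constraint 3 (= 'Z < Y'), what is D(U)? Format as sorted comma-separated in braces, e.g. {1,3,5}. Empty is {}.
Constraint 1 (U < Z) on D(U)={1,3,4,7,8} D(Z)={4,5,7,8}: U {1,3,4,7,8}->{1,3,4,7}
Constraint 2 (Z + Y = U) on D(Z)={4,5,7,8} D(Y)={1,2,3,4,6,7} D(U)={1,3,4,7}: Z {4,5,7,8}->{4,5}; Y {1,2,3,4,6,7}->{2,3}; U {1,3,4,7}->{7}
Constraint 3 (Z < Y) on D(Z)={4,5} D(Y)={2,3}: Z {4,5}->{}; Y {2,3}->{}
So after constraint 3: D(U) = {7}

Answer: {7}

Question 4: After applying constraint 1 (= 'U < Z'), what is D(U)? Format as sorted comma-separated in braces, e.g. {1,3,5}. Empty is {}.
Answer: {1,3,4,7}

Derivation:
Constraint 1 (U < Z) on D(U)={1,3,4,7,8} D(Z)={4,5,7,8}: U {1,3,4,7,8}->{1,3,4,7}
So after constraint 1: D(U) = {1,3,4,7}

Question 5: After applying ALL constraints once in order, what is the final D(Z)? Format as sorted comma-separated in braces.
Answer: {}

Derivation:
Constraint 1 (U < Z) on D(U)={1,3,4,7,8} D(Z)={4,5,7,8}: U {1,3,4,7,8}->{1,3,4,7}
Constraint 2 (Z + Y = U) on D(Z)={4,5,7,8} D(Y)={1,2,3,4,6,7} D(U)={1,3,4,7}: Z {4,5,7,8}->{4,5}; Y {1,2,3,4,6,7}->{2,3}; U {1,3,4,7}->{7}
Constraint 3 (Z < Y) on D(Z)={4,5} D(Y)={2,3}: Z {4,5}->{}; Y {2,3}->{}
So after all 3 constraints: D(Z) = {}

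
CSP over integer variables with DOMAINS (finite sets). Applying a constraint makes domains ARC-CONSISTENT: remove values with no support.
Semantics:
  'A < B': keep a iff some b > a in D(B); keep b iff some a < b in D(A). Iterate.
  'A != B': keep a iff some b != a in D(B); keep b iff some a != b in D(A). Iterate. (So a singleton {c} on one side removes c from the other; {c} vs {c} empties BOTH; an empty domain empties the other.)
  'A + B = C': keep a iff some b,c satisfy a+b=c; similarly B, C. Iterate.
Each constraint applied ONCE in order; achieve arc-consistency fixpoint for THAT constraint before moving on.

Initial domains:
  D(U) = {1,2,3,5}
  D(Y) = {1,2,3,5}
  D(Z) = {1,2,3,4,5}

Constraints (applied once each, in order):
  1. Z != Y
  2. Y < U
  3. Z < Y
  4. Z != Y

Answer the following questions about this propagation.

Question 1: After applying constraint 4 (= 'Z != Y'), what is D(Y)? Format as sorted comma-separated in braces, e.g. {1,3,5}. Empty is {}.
Constraint 1 (Z != Y) on D(Z)={1,2,3,4,5} D(Y)={1,2,3,5}: no change
Constraint 2 (Y < U) on D(Y)={1,2,3,5} D(U)={1,2,3,5}: Y {1,2,3,5}->{1,2,3}; U {1,2,3,5}->{2,3,5}
Constraint 3 (Z < Y) on D(Z)={1,2,3,4,5} D(Y)={1,2,3}: Z {1,2,3,4,5}->{1,2}; Y {1,2,3}->{2,3}
Constraint 4 (Z != Y) on D(Z)={1,2} D(Y)={2,3}: no change
So after constraint 4: D(Y) = {2,3}

Answer: {2,3}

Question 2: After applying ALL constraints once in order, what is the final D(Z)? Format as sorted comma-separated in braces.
Constraint 1 (Z != Y) on D(Z)={1,2,3,4,5} D(Y)={1,2,3,5}: no change
Constraint 2 (Y < U) on D(Y)={1,2,3,5} D(U)={1,2,3,5}: Y {1,2,3,5}->{1,2,3}; U {1,2,3,5}->{2,3,5}
Constraint 3 (Z < Y) on D(Z)={1,2,3,4,5} D(Y)={1,2,3}: Z {1,2,3,4,5}->{1,2}; Y {1,2,3}->{2,3}
Constraint 4 (Z != Y) on D(Z)={1,2} D(Y)={2,3}: no change
So after all 4 constraints: D(Z) = {1,2}

Answer: {1,2}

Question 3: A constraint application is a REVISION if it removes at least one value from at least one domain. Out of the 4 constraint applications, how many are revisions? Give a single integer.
Answer: 2

Derivation:
Constraint 1 (Z != Y) on D(Z)={1,2,3,4,5} D(Y)={1,2,3,5}: no change => not a revision
Constraint 2 (Y < U) on D(Y)={1,2,3,5} D(U)={1,2,3,5}: Y {1,2,3,5}->{1,2,3}; U {1,2,3,5}->{2,3,5} => REVISION
Constraint 3 (Z < Y) on D(Z)={1,2,3,4,5} D(Y)={1,2,3}: Z {1,2,3,4,5}->{1,2}; Y {1,2,3}->{2,3} => REVISION
Constraint 4 (Z != Y) on D(Z)={1,2} D(Y)={2,3}: no change => not a revision
Total revisions = 2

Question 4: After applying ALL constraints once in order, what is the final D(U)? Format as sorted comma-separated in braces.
Constraint 1 (Z != Y) on D(Z)={1,2,3,4,5} D(Y)={1,2,3,5}: no change
Constraint 2 (Y < U) on D(Y)={1,2,3,5} D(U)={1,2,3,5}: Y {1,2,3,5}->{1,2,3}; U {1,2,3,5}->{2,3,5}
Constraint 3 (Z < Y) on D(Z)={1,2,3,4,5} D(Y)={1,2,3}: Z {1,2,3,4,5}->{1,2}; Y {1,2,3}->{2,3}
Constraint 4 (Z != Y) on D(Z)={1,2} D(Y)={2,3}: no change
So after all 4 constraints: D(U) = {2,3,5}

Answer: {2,3,5}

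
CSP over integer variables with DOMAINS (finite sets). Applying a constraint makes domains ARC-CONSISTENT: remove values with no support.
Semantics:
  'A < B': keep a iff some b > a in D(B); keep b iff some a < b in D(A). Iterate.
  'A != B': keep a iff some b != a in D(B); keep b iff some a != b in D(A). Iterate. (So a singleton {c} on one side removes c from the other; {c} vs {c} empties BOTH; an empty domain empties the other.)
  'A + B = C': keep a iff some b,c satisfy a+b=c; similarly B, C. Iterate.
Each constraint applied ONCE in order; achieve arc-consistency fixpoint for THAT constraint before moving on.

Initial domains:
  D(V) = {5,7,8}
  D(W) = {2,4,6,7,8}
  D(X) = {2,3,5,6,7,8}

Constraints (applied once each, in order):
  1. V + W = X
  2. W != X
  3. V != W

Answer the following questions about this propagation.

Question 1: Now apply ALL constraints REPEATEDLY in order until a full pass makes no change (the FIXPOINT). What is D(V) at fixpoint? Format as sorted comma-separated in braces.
pass 0 (initial): D(V)={5,7,8}
pass 1: V {5,7,8}->{5}; W {2,4,6,7,8}->{2}; X {2,3,5,6,7,8}->{7}
pass 2: no change
Fixpoint after 2 passes: D(V) = {5}

Answer: {5}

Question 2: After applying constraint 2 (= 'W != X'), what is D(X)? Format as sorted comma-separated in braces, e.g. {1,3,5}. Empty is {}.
Constraint 1 (V + W = X) on D(V)={5,7,8} D(W)={2,4,6,7,8} D(X)={2,3,5,6,7,8}: V {5,7,8}->{5}; W {2,4,6,7,8}->{2}; X {2,3,5,6,7,8}->{7}
Constraint 2 (W != X) on D(W)={2} D(X)={7}: no change
So after constraint 2: D(X) = {7}

Answer: {7}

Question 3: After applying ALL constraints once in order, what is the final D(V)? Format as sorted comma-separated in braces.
Constraint 1 (V + W = X) on D(V)={5,7,8} D(W)={2,4,6,7,8} D(X)={2,3,5,6,7,8}: V {5,7,8}->{5}; W {2,4,6,7,8}->{2}; X {2,3,5,6,7,8}->{7}
Constraint 2 (W != X) on D(W)={2} D(X)={7}: no change
Constraint 3 (V != W) on D(V)={5} D(W)={2}: no change
So after all 3 constraints: D(V) = {5}

Answer: {5}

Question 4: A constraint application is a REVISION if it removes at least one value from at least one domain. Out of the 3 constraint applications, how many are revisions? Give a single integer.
Answer: 1

Derivation:
Constraint 1 (V + W = X) on D(V)={5,7,8} D(W)={2,4,6,7,8} D(X)={2,3,5,6,7,8}: V {5,7,8}->{5}; W {2,4,6,7,8}->{2}; X {2,3,5,6,7,8}->{7} => REVISION
Constraint 2 (W != X) on D(W)={2} D(X)={7}: no change => not a revision
Constraint 3 (V != W) on D(V)={5} D(W)={2}: no change => not a revision
Total revisions = 1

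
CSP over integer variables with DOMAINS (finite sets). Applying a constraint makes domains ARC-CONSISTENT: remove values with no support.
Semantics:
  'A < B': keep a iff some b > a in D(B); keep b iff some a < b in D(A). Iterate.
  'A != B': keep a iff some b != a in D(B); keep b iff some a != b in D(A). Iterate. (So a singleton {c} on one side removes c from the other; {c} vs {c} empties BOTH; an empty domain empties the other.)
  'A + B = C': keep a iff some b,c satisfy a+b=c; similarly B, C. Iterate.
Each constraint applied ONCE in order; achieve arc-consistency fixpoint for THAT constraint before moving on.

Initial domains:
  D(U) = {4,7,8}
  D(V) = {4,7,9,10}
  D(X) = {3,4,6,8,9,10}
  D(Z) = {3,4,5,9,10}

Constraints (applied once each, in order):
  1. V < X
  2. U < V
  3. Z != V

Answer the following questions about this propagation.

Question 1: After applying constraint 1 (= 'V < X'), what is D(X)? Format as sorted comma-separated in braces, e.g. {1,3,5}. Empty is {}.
Constraint 1 (V < X) on D(V)={4,7,9,10} D(X)={3,4,6,8,9,10}: V {4,7,9,10}->{4,7,9}; X {3,4,6,8,9,10}->{6,8,9,10}
So after constraint 1: D(X) = {6,8,9,10}

Answer: {6,8,9,10}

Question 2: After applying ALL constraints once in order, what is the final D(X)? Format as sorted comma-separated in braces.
Answer: {6,8,9,10}

Derivation:
Constraint 1 (V < X) on D(V)={4,7,9,10} D(X)={3,4,6,8,9,10}: V {4,7,9,10}->{4,7,9}; X {3,4,6,8,9,10}->{6,8,9,10}
Constraint 2 (U < V) on D(U)={4,7,8} D(V)={4,7,9}: V {4,7,9}->{7,9}
Constraint 3 (Z != V) on D(Z)={3,4,5,9,10} D(V)={7,9}: no change
So after all 3 constraints: D(X) = {6,8,9,10}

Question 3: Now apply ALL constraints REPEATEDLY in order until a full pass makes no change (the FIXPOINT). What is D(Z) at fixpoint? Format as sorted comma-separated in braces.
Answer: {3,4,5,9,10}

Derivation:
pass 0 (initial): D(Z)={3,4,5,9,10}
pass 1: V {4,7,9,10}->{7,9}; X {3,4,6,8,9,10}->{6,8,9,10}
pass 2: X {6,8,9,10}->{8,9,10}
pass 3: no change
Fixpoint after 3 passes: D(Z) = {3,4,5,9,10}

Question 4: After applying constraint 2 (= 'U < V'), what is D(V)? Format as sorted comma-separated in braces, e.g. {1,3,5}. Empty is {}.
Constraint 1 (V < X) on D(V)={4,7,9,10} D(X)={3,4,6,8,9,10}: V {4,7,9,10}->{4,7,9}; X {3,4,6,8,9,10}->{6,8,9,10}
Constraint 2 (U < V) on D(U)={4,7,8} D(V)={4,7,9}: V {4,7,9}->{7,9}
So after constraint 2: D(V) = {7,9}

Answer: {7,9}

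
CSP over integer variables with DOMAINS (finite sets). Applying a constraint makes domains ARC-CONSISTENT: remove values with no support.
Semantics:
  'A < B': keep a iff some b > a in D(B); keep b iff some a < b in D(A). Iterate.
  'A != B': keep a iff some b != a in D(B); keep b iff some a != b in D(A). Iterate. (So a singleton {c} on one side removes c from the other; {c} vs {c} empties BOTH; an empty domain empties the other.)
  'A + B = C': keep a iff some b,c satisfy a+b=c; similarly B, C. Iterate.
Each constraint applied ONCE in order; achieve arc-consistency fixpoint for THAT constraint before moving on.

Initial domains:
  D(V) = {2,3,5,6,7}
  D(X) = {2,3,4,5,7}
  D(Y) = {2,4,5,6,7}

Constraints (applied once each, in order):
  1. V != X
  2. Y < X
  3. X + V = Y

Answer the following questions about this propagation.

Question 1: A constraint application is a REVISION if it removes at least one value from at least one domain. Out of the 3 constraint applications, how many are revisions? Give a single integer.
Constraint 1 (V != X) on D(V)={2,3,5,6,7} D(X)={2,3,4,5,7}: no change => not a revision
Constraint 2 (Y < X) on D(Y)={2,4,5,6,7} D(X)={2,3,4,5,7}: Y {2,4,5,6,7}->{2,4,5,6}; X {2,3,4,5,7}->{3,4,5,7} => REVISION
Constraint 3 (X + V = Y) on D(X)={3,4,5,7} D(V)={2,3,5,6,7} D(Y)={2,4,5,6}: X {3,4,5,7}->{3,4}; V {2,3,5,6,7}->{2,3}; Y {2,4,5,6}->{5,6} => REVISION
Total revisions = 2

Answer: 2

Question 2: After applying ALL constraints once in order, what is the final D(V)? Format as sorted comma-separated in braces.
Constraint 1 (V != X) on D(V)={2,3,5,6,7} D(X)={2,3,4,5,7}: no change
Constraint 2 (Y < X) on D(Y)={2,4,5,6,7} D(X)={2,3,4,5,7}: Y {2,4,5,6,7}->{2,4,5,6}; X {2,3,4,5,7}->{3,4,5,7}
Constraint 3 (X + V = Y) on D(X)={3,4,5,7} D(V)={2,3,5,6,7} D(Y)={2,4,5,6}: X {3,4,5,7}->{3,4}; V {2,3,5,6,7}->{2,3}; Y {2,4,5,6}->{5,6}
So after all 3 constraints: D(V) = {2,3}

Answer: {2,3}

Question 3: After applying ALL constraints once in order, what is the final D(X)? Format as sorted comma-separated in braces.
Answer: {3,4}

Derivation:
Constraint 1 (V != X) on D(V)={2,3,5,6,7} D(X)={2,3,4,5,7}: no change
Constraint 2 (Y < X) on D(Y)={2,4,5,6,7} D(X)={2,3,4,5,7}: Y {2,4,5,6,7}->{2,4,5,6}; X {2,3,4,5,7}->{3,4,5,7}
Constraint 3 (X + V = Y) on D(X)={3,4,5,7} D(V)={2,3,5,6,7} D(Y)={2,4,5,6}: X {3,4,5,7}->{3,4}; V {2,3,5,6,7}->{2,3}; Y {2,4,5,6}->{5,6}
So after all 3 constraints: D(X) = {3,4}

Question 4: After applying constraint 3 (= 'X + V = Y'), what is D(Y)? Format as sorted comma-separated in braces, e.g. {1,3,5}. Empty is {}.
Answer: {5,6}

Derivation:
Constraint 1 (V != X) on D(V)={2,3,5,6,7} D(X)={2,3,4,5,7}: no change
Constraint 2 (Y < X) on D(Y)={2,4,5,6,7} D(X)={2,3,4,5,7}: Y {2,4,5,6,7}->{2,4,5,6}; X {2,3,4,5,7}->{3,4,5,7}
Constraint 3 (X + V = Y) on D(X)={3,4,5,7} D(V)={2,3,5,6,7} D(Y)={2,4,5,6}: X {3,4,5,7}->{3,4}; V {2,3,5,6,7}->{2,3}; Y {2,4,5,6}->{5,6}
So after constraint 3: D(Y) = {5,6}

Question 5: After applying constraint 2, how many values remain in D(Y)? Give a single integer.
Constraint 1 (V != X) on D(V)={2,3,5,6,7} D(X)={2,3,4,5,7}: no change
Constraint 2 (Y < X) on D(Y)={2,4,5,6,7} D(X)={2,3,4,5,7}: Y {2,4,5,6,7}->{2,4,5,6}; X {2,3,4,5,7}->{3,4,5,7}
So after constraint 2: D(Y)={2,4,5,6}, size = 4

Answer: 4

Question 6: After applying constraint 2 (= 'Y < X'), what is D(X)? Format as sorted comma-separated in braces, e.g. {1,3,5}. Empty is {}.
Constraint 1 (V != X) on D(V)={2,3,5,6,7} D(X)={2,3,4,5,7}: no change
Constraint 2 (Y < X) on D(Y)={2,4,5,6,7} D(X)={2,3,4,5,7}: Y {2,4,5,6,7}->{2,4,5,6}; X {2,3,4,5,7}->{3,4,5,7}
So after constraint 2: D(X) = {3,4,5,7}

Answer: {3,4,5,7}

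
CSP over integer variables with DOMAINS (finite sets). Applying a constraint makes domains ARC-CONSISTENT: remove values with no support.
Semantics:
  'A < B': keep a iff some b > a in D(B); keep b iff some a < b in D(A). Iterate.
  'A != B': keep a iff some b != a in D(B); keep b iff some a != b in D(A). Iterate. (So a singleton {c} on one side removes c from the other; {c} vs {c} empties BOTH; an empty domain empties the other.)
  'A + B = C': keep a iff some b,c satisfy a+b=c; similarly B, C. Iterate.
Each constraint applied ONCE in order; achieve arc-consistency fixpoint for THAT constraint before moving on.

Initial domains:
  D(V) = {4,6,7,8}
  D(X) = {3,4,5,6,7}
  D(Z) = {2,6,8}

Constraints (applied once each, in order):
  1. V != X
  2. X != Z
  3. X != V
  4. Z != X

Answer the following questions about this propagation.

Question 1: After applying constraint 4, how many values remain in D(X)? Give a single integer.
Constraint 1 (V != X) on D(V)={4,6,7,8} D(X)={3,4,5,6,7}: no change
Constraint 2 (X != Z) on D(X)={3,4,5,6,7} D(Z)={2,6,8}: no change
Constraint 3 (X != V) on D(X)={3,4,5,6,7} D(V)={4,6,7,8}: no change
Constraint 4 (Z != X) on D(Z)={2,6,8} D(X)={3,4,5,6,7}: no change
So after constraint 4: D(X)={3,4,5,6,7}, size = 5

Answer: 5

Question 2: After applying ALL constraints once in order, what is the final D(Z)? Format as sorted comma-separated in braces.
Answer: {2,6,8}

Derivation:
Constraint 1 (V != X) on D(V)={4,6,7,8} D(X)={3,4,5,6,7}: no change
Constraint 2 (X != Z) on D(X)={3,4,5,6,7} D(Z)={2,6,8}: no change
Constraint 3 (X != V) on D(X)={3,4,5,6,7} D(V)={4,6,7,8}: no change
Constraint 4 (Z != X) on D(Z)={2,6,8} D(X)={3,4,5,6,7}: no change
So after all 4 constraints: D(Z) = {2,6,8}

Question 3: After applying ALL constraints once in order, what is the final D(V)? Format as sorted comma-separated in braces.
Answer: {4,6,7,8}

Derivation:
Constraint 1 (V != X) on D(V)={4,6,7,8} D(X)={3,4,5,6,7}: no change
Constraint 2 (X != Z) on D(X)={3,4,5,6,7} D(Z)={2,6,8}: no change
Constraint 3 (X != V) on D(X)={3,4,5,6,7} D(V)={4,6,7,8}: no change
Constraint 4 (Z != X) on D(Z)={2,6,8} D(X)={3,4,5,6,7}: no change
So after all 4 constraints: D(V) = {4,6,7,8}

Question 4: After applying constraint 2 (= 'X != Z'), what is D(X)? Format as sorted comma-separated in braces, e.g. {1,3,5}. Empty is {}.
Answer: {3,4,5,6,7}

Derivation:
Constraint 1 (V != X) on D(V)={4,6,7,8} D(X)={3,4,5,6,7}: no change
Constraint 2 (X != Z) on D(X)={3,4,5,6,7} D(Z)={2,6,8}: no change
So after constraint 2: D(X) = {3,4,5,6,7}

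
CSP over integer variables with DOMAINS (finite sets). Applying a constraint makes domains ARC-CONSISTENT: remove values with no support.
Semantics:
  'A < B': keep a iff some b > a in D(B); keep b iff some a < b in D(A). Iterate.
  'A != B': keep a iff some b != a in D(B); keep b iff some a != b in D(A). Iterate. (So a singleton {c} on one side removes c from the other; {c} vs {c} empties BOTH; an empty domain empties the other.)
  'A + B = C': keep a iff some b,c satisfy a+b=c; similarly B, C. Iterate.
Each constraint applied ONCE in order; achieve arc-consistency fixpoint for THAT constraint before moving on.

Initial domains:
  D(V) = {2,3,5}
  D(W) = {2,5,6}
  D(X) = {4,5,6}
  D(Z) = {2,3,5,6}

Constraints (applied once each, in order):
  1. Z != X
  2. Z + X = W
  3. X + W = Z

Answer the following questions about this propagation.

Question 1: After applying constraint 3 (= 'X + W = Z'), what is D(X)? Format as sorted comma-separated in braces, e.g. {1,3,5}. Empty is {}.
Constraint 1 (Z != X) on D(Z)={2,3,5,6} D(X)={4,5,6}: no change
Constraint 2 (Z + X = W) on D(Z)={2,3,5,6} D(X)={4,5,6} D(W)={2,5,6}: Z {2,3,5,6}->{2}; X {4,5,6}->{4}; W {2,5,6}->{6}
Constraint 3 (X + W = Z) on D(X)={4} D(W)={6} D(Z)={2}: X {4}->{}; W {6}->{}; Z {2}->{}
So after constraint 3: D(X) = {}

Answer: {}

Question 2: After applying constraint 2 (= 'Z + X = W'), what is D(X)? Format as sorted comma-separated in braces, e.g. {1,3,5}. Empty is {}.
Answer: {4}

Derivation:
Constraint 1 (Z != X) on D(Z)={2,3,5,6} D(X)={4,5,6}: no change
Constraint 2 (Z + X = W) on D(Z)={2,3,5,6} D(X)={4,5,6} D(W)={2,5,6}: Z {2,3,5,6}->{2}; X {4,5,6}->{4}; W {2,5,6}->{6}
So after constraint 2: D(X) = {4}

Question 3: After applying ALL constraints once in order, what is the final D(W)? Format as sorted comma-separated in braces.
Constraint 1 (Z != X) on D(Z)={2,3,5,6} D(X)={4,5,6}: no change
Constraint 2 (Z + X = W) on D(Z)={2,3,5,6} D(X)={4,5,6} D(W)={2,5,6}: Z {2,3,5,6}->{2}; X {4,5,6}->{4}; W {2,5,6}->{6}
Constraint 3 (X + W = Z) on D(X)={4} D(W)={6} D(Z)={2}: X {4}->{}; W {6}->{}; Z {2}->{}
So after all 3 constraints: D(W) = {}

Answer: {}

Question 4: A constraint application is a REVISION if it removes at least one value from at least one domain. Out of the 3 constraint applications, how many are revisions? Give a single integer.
Constraint 1 (Z != X) on D(Z)={2,3,5,6} D(X)={4,5,6}: no change => not a revision
Constraint 2 (Z + X = W) on D(Z)={2,3,5,6} D(X)={4,5,6} D(W)={2,5,6}: Z {2,3,5,6}->{2}; X {4,5,6}->{4}; W {2,5,6}->{6} => REVISION
Constraint 3 (X + W = Z) on D(X)={4} D(W)={6} D(Z)={2}: X {4}->{}; W {6}->{}; Z {2}->{} => REVISION
Total revisions = 2

Answer: 2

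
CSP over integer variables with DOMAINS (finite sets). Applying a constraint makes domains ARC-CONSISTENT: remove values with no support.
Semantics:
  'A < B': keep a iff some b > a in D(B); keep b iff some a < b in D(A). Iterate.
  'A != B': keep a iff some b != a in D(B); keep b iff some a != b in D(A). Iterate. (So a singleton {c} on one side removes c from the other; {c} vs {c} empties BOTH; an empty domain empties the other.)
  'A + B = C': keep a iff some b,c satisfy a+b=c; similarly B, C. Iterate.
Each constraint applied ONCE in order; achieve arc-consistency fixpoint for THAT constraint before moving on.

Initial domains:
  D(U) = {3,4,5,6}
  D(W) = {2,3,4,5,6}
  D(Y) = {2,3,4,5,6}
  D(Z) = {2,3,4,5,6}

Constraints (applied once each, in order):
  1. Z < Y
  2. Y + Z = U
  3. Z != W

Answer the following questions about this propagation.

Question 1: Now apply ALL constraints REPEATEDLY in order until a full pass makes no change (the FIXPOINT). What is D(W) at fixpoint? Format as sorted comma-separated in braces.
Answer: {2,3,4,5,6}

Derivation:
pass 0 (initial): D(W)={2,3,4,5,6}
pass 1: U {3,4,5,6}->{5,6}; Y {2,3,4,5,6}->{3,4}; Z {2,3,4,5,6}->{2,3}
pass 2: no change
Fixpoint after 2 passes: D(W) = {2,3,4,5,6}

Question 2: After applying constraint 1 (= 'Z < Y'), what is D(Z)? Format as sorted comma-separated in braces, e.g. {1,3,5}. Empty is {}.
Answer: {2,3,4,5}

Derivation:
Constraint 1 (Z < Y) on D(Z)={2,3,4,5,6} D(Y)={2,3,4,5,6}: Z {2,3,4,5,6}->{2,3,4,5}; Y {2,3,4,5,6}->{3,4,5,6}
So after constraint 1: D(Z) = {2,3,4,5}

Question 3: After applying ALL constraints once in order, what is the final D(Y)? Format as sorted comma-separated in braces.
Answer: {3,4}

Derivation:
Constraint 1 (Z < Y) on D(Z)={2,3,4,5,6} D(Y)={2,3,4,5,6}: Z {2,3,4,5,6}->{2,3,4,5}; Y {2,3,4,5,6}->{3,4,5,6}
Constraint 2 (Y + Z = U) on D(Y)={3,4,5,6} D(Z)={2,3,4,5} D(U)={3,4,5,6}: Y {3,4,5,6}->{3,4}; Z {2,3,4,5}->{2,3}; U {3,4,5,6}->{5,6}
Constraint 3 (Z != W) on D(Z)={2,3} D(W)={2,3,4,5,6}: no change
So after all 3 constraints: D(Y) = {3,4}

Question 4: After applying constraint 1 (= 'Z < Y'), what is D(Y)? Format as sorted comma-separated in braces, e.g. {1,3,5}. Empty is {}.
Answer: {3,4,5,6}

Derivation:
Constraint 1 (Z < Y) on D(Z)={2,3,4,5,6} D(Y)={2,3,4,5,6}: Z {2,3,4,5,6}->{2,3,4,5}; Y {2,3,4,5,6}->{3,4,5,6}
So after constraint 1: D(Y) = {3,4,5,6}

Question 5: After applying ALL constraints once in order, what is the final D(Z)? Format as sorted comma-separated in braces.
Answer: {2,3}

Derivation:
Constraint 1 (Z < Y) on D(Z)={2,3,4,5,6} D(Y)={2,3,4,5,6}: Z {2,3,4,5,6}->{2,3,4,5}; Y {2,3,4,5,6}->{3,4,5,6}
Constraint 2 (Y + Z = U) on D(Y)={3,4,5,6} D(Z)={2,3,4,5} D(U)={3,4,5,6}: Y {3,4,5,6}->{3,4}; Z {2,3,4,5}->{2,3}; U {3,4,5,6}->{5,6}
Constraint 3 (Z != W) on D(Z)={2,3} D(W)={2,3,4,5,6}: no change
So after all 3 constraints: D(Z) = {2,3}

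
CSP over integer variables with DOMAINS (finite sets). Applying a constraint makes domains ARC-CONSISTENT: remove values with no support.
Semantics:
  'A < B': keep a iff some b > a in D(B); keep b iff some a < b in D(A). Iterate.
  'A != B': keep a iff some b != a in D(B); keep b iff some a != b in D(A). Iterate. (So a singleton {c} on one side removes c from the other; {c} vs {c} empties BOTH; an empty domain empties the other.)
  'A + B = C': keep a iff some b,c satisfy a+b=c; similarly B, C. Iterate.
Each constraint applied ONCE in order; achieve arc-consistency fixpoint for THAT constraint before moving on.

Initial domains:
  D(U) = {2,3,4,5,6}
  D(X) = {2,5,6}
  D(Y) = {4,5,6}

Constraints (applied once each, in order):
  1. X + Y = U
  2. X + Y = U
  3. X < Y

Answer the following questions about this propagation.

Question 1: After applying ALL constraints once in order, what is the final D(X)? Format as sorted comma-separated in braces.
Constraint 1 (X + Y = U) on D(X)={2,5,6} D(Y)={4,5,6} D(U)={2,3,4,5,6}: X {2,5,6}->{2}; Y {4,5,6}->{4}; U {2,3,4,5,6}->{6}
Constraint 2 (X + Y = U) on D(X)={2} D(Y)={4} D(U)={6}: no change
Constraint 3 (X < Y) on D(X)={2} D(Y)={4}: no change
So after all 3 constraints: D(X) = {2}

Answer: {2}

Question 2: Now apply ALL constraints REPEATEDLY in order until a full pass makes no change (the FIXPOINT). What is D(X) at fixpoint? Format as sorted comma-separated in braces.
pass 0 (initial): D(X)={2,5,6}
pass 1: U {2,3,4,5,6}->{6}; X {2,5,6}->{2}; Y {4,5,6}->{4}
pass 2: no change
Fixpoint after 2 passes: D(X) = {2}

Answer: {2}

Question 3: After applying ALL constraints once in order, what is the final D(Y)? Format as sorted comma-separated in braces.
Constraint 1 (X + Y = U) on D(X)={2,5,6} D(Y)={4,5,6} D(U)={2,3,4,5,6}: X {2,5,6}->{2}; Y {4,5,6}->{4}; U {2,3,4,5,6}->{6}
Constraint 2 (X + Y = U) on D(X)={2} D(Y)={4} D(U)={6}: no change
Constraint 3 (X < Y) on D(X)={2} D(Y)={4}: no change
So after all 3 constraints: D(Y) = {4}

Answer: {4}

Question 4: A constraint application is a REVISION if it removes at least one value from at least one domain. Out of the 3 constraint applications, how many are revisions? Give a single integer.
Constraint 1 (X + Y = U) on D(X)={2,5,6} D(Y)={4,5,6} D(U)={2,3,4,5,6}: X {2,5,6}->{2}; Y {4,5,6}->{4}; U {2,3,4,5,6}->{6} => REVISION
Constraint 2 (X + Y = U) on D(X)={2} D(Y)={4} D(U)={6}: no change => not a revision
Constraint 3 (X < Y) on D(X)={2} D(Y)={4}: no change => not a revision
Total revisions = 1

Answer: 1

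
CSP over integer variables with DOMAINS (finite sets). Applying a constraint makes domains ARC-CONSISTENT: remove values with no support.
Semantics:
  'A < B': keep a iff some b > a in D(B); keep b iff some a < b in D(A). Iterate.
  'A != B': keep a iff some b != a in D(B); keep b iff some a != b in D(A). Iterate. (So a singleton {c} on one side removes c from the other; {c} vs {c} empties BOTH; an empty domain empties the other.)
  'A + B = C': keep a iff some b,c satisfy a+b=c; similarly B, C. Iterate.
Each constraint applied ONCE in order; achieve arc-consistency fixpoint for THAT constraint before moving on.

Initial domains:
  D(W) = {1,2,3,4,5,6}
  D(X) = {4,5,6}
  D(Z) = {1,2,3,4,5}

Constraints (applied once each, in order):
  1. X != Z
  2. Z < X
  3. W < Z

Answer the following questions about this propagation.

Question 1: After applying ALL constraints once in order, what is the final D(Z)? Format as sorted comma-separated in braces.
Constraint 1 (X != Z) on D(X)={4,5,6} D(Z)={1,2,3,4,5}: no change
Constraint 2 (Z < X) on D(Z)={1,2,3,4,5} D(X)={4,5,6}: no change
Constraint 3 (W < Z) on D(W)={1,2,3,4,5,6} D(Z)={1,2,3,4,5}: W {1,2,3,4,5,6}->{1,2,3,4}; Z {1,2,3,4,5}->{2,3,4,5}
So after all 3 constraints: D(Z) = {2,3,4,5}

Answer: {2,3,4,5}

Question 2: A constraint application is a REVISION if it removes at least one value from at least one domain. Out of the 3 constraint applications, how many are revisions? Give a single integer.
Answer: 1

Derivation:
Constraint 1 (X != Z) on D(X)={4,5,6} D(Z)={1,2,3,4,5}: no change => not a revision
Constraint 2 (Z < X) on D(Z)={1,2,3,4,5} D(X)={4,5,6}: no change => not a revision
Constraint 3 (W < Z) on D(W)={1,2,3,4,5,6} D(Z)={1,2,3,4,5}: W {1,2,3,4,5,6}->{1,2,3,4}; Z {1,2,3,4,5}->{2,3,4,5} => REVISION
Total revisions = 1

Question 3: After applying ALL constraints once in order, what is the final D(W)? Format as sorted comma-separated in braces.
Answer: {1,2,3,4}

Derivation:
Constraint 1 (X != Z) on D(X)={4,5,6} D(Z)={1,2,3,4,5}: no change
Constraint 2 (Z < X) on D(Z)={1,2,3,4,5} D(X)={4,5,6}: no change
Constraint 3 (W < Z) on D(W)={1,2,3,4,5,6} D(Z)={1,2,3,4,5}: W {1,2,3,4,5,6}->{1,2,3,4}; Z {1,2,3,4,5}->{2,3,4,5}
So after all 3 constraints: D(W) = {1,2,3,4}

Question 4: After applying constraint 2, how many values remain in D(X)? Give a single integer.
Answer: 3

Derivation:
Constraint 1 (X != Z) on D(X)={4,5,6} D(Z)={1,2,3,4,5}: no change
Constraint 2 (Z < X) on D(Z)={1,2,3,4,5} D(X)={4,5,6}: no change
So after constraint 2: D(X)={4,5,6}, size = 3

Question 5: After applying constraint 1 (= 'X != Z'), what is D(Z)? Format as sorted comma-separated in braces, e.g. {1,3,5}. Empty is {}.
Answer: {1,2,3,4,5}

Derivation:
Constraint 1 (X != Z) on D(X)={4,5,6} D(Z)={1,2,3,4,5}: no change
So after constraint 1: D(Z) = {1,2,3,4,5}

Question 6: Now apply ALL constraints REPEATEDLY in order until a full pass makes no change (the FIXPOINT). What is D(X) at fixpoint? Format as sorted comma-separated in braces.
pass 0 (initial): D(X)={4,5,6}
pass 1: W {1,2,3,4,5,6}->{1,2,3,4}; Z {1,2,3,4,5}->{2,3,4,5}
pass 2: no change
Fixpoint after 2 passes: D(X) = {4,5,6}

Answer: {4,5,6}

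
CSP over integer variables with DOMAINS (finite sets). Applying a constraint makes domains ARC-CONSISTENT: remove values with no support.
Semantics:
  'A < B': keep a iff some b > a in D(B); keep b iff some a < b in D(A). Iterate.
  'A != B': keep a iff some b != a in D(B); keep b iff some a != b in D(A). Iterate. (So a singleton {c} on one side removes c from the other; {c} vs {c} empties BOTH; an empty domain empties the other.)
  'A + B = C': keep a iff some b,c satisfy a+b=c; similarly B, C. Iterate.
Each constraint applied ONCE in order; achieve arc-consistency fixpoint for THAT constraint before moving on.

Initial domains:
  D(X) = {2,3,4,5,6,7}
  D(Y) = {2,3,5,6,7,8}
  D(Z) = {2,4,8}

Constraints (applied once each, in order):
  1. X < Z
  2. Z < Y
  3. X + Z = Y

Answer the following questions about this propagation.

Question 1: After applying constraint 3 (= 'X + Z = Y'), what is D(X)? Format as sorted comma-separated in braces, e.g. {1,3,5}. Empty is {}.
Answer: {2,3,4}

Derivation:
Constraint 1 (X < Z) on D(X)={2,3,4,5,6,7} D(Z)={2,4,8}: Z {2,4,8}->{4,8}
Constraint 2 (Z < Y) on D(Z)={4,8} D(Y)={2,3,5,6,7,8}: Z {4,8}->{4}; Y {2,3,5,6,7,8}->{5,6,7,8}
Constraint 3 (X + Z = Y) on D(X)={2,3,4,5,6,7} D(Z)={4} D(Y)={5,6,7,8}: X {2,3,4,5,6,7}->{2,3,4}; Y {5,6,7,8}->{6,7,8}
So after constraint 3: D(X) = {2,3,4}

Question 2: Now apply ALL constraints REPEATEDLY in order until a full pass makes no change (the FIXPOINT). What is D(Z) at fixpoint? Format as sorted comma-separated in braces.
Answer: {4}

Derivation:
pass 0 (initial): D(Z)={2,4,8}
pass 1: X {2,3,4,5,6,7}->{2,3,4}; Y {2,3,5,6,7,8}->{6,7,8}; Z {2,4,8}->{4}
pass 2: X {2,3,4}->{2,3}; Y {6,7,8}->{6,7}
pass 3: no change
Fixpoint after 3 passes: D(Z) = {4}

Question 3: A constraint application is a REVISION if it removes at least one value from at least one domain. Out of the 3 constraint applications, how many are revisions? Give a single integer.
Constraint 1 (X < Z) on D(X)={2,3,4,5,6,7} D(Z)={2,4,8}: Z {2,4,8}->{4,8} => REVISION
Constraint 2 (Z < Y) on D(Z)={4,8} D(Y)={2,3,5,6,7,8}: Z {4,8}->{4}; Y {2,3,5,6,7,8}->{5,6,7,8} => REVISION
Constraint 3 (X + Z = Y) on D(X)={2,3,4,5,6,7} D(Z)={4} D(Y)={5,6,7,8}: X {2,3,4,5,6,7}->{2,3,4}; Y {5,6,7,8}->{6,7,8} => REVISION
Total revisions = 3

Answer: 3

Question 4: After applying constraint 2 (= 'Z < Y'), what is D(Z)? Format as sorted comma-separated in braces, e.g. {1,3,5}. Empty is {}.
Constraint 1 (X < Z) on D(X)={2,3,4,5,6,7} D(Z)={2,4,8}: Z {2,4,8}->{4,8}
Constraint 2 (Z < Y) on D(Z)={4,8} D(Y)={2,3,5,6,7,8}: Z {4,8}->{4}; Y {2,3,5,6,7,8}->{5,6,7,8}
So after constraint 2: D(Z) = {4}

Answer: {4}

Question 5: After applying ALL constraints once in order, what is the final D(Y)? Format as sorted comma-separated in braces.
Constraint 1 (X < Z) on D(X)={2,3,4,5,6,7} D(Z)={2,4,8}: Z {2,4,8}->{4,8}
Constraint 2 (Z < Y) on D(Z)={4,8} D(Y)={2,3,5,6,7,8}: Z {4,8}->{4}; Y {2,3,5,6,7,8}->{5,6,7,8}
Constraint 3 (X + Z = Y) on D(X)={2,3,4,5,6,7} D(Z)={4} D(Y)={5,6,7,8}: X {2,3,4,5,6,7}->{2,3,4}; Y {5,6,7,8}->{6,7,8}
So after all 3 constraints: D(Y) = {6,7,8}

Answer: {6,7,8}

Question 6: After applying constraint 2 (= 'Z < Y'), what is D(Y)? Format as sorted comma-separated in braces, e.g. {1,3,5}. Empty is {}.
Constraint 1 (X < Z) on D(X)={2,3,4,5,6,7} D(Z)={2,4,8}: Z {2,4,8}->{4,8}
Constraint 2 (Z < Y) on D(Z)={4,8} D(Y)={2,3,5,6,7,8}: Z {4,8}->{4}; Y {2,3,5,6,7,8}->{5,6,7,8}
So after constraint 2: D(Y) = {5,6,7,8}

Answer: {5,6,7,8}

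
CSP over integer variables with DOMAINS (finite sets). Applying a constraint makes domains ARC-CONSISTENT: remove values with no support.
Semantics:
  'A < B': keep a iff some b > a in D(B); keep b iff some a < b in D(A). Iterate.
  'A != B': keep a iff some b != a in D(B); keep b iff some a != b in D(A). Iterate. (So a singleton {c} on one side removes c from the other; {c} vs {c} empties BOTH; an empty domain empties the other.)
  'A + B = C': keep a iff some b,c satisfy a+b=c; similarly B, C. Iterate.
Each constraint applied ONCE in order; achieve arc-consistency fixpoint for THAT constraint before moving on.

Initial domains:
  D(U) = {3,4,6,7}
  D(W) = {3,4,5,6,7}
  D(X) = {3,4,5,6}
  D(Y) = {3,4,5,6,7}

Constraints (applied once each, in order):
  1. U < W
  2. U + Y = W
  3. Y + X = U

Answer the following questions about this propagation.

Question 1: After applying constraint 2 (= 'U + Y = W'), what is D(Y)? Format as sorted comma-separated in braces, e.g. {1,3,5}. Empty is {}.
Constraint 1 (U < W) on D(U)={3,4,6,7} D(W)={3,4,5,6,7}: U {3,4,6,7}->{3,4,6}; W {3,4,5,6,7}->{4,5,6,7}
Constraint 2 (U + Y = W) on D(U)={3,4,6} D(Y)={3,4,5,6,7} D(W)={4,5,6,7}: U {3,4,6}->{3,4}; Y {3,4,5,6,7}->{3,4}; W {4,5,6,7}->{6,7}
So after constraint 2: D(Y) = {3,4}

Answer: {3,4}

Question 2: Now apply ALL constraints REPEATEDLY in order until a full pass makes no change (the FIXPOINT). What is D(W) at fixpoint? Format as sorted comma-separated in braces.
pass 0 (initial): D(W)={3,4,5,6,7}
pass 1: U {3,4,6,7}->{}; W {3,4,5,6,7}->{6,7}; X {3,4,5,6}->{}; Y {3,4,5,6,7}->{}
pass 2: W {6,7}->{}
pass 3: no change
Fixpoint after 3 passes: D(W) = {}

Answer: {}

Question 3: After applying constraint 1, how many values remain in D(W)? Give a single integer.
Answer: 4

Derivation:
Constraint 1 (U < W) on D(U)={3,4,6,7} D(W)={3,4,5,6,7}: U {3,4,6,7}->{3,4,6}; W {3,4,5,6,7}->{4,5,6,7}
So after constraint 1: D(W)={4,5,6,7}, size = 4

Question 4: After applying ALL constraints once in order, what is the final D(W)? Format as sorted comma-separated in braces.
Answer: {6,7}

Derivation:
Constraint 1 (U < W) on D(U)={3,4,6,7} D(W)={3,4,5,6,7}: U {3,4,6,7}->{3,4,6}; W {3,4,5,6,7}->{4,5,6,7}
Constraint 2 (U + Y = W) on D(U)={3,4,6} D(Y)={3,4,5,6,7} D(W)={4,5,6,7}: U {3,4,6}->{3,4}; Y {3,4,5,6,7}->{3,4}; W {4,5,6,7}->{6,7}
Constraint 3 (Y + X = U) on D(Y)={3,4} D(X)={3,4,5,6} D(U)={3,4}: Y {3,4}->{}; X {3,4,5,6}->{}; U {3,4}->{}
So after all 3 constraints: D(W) = {6,7}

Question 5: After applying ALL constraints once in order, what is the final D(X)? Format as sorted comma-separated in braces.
Answer: {}

Derivation:
Constraint 1 (U < W) on D(U)={3,4,6,7} D(W)={3,4,5,6,7}: U {3,4,6,7}->{3,4,6}; W {3,4,5,6,7}->{4,5,6,7}
Constraint 2 (U + Y = W) on D(U)={3,4,6} D(Y)={3,4,5,6,7} D(W)={4,5,6,7}: U {3,4,6}->{3,4}; Y {3,4,5,6,7}->{3,4}; W {4,5,6,7}->{6,7}
Constraint 3 (Y + X = U) on D(Y)={3,4} D(X)={3,4,5,6} D(U)={3,4}: Y {3,4}->{}; X {3,4,5,6}->{}; U {3,4}->{}
So after all 3 constraints: D(X) = {}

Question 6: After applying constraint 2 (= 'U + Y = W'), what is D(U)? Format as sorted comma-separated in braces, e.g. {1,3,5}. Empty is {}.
Answer: {3,4}

Derivation:
Constraint 1 (U < W) on D(U)={3,4,6,7} D(W)={3,4,5,6,7}: U {3,4,6,7}->{3,4,6}; W {3,4,5,6,7}->{4,5,6,7}
Constraint 2 (U + Y = W) on D(U)={3,4,6} D(Y)={3,4,5,6,7} D(W)={4,5,6,7}: U {3,4,6}->{3,4}; Y {3,4,5,6,7}->{3,4}; W {4,5,6,7}->{6,7}
So after constraint 2: D(U) = {3,4}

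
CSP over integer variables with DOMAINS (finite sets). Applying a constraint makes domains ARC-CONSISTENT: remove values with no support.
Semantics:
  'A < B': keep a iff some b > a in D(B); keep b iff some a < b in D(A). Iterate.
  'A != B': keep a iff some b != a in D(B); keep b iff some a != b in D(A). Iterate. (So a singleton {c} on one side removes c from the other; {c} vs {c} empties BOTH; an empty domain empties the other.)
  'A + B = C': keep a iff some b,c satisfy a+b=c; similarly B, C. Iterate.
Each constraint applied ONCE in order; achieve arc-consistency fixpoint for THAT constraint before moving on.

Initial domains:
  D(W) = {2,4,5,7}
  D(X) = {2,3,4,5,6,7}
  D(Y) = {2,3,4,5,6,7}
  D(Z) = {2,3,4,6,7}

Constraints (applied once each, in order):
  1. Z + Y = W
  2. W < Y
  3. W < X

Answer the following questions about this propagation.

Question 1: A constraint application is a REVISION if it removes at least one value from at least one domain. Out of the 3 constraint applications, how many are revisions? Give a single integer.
Constraint 1 (Z + Y = W) on D(Z)={2,3,4,6,7} D(Y)={2,3,4,5,6,7} D(W)={2,4,5,7}: Z {2,3,4,6,7}->{2,3,4}; Y {2,3,4,5,6,7}->{2,3,4,5}; W {2,4,5,7}->{4,5,7} => REVISION
Constraint 2 (W < Y) on D(W)={4,5,7} D(Y)={2,3,4,5}: W {4,5,7}->{4}; Y {2,3,4,5}->{5} => REVISION
Constraint 3 (W < X) on D(W)={4} D(X)={2,3,4,5,6,7}: X {2,3,4,5,6,7}->{5,6,7} => REVISION
Total revisions = 3

Answer: 3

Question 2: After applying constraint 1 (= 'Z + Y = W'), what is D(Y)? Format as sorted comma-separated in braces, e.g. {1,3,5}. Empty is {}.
Answer: {2,3,4,5}

Derivation:
Constraint 1 (Z + Y = W) on D(Z)={2,3,4,6,7} D(Y)={2,3,4,5,6,7} D(W)={2,4,5,7}: Z {2,3,4,6,7}->{2,3,4}; Y {2,3,4,5,6,7}->{2,3,4,5}; W {2,4,5,7}->{4,5,7}
So after constraint 1: D(Y) = {2,3,4,5}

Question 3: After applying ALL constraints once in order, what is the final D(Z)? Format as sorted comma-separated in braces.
Constraint 1 (Z + Y = W) on D(Z)={2,3,4,6,7} D(Y)={2,3,4,5,6,7} D(W)={2,4,5,7}: Z {2,3,4,6,7}->{2,3,4}; Y {2,3,4,5,6,7}->{2,3,4,5}; W {2,4,5,7}->{4,5,7}
Constraint 2 (W < Y) on D(W)={4,5,7} D(Y)={2,3,4,5}: W {4,5,7}->{4}; Y {2,3,4,5}->{5}
Constraint 3 (W < X) on D(W)={4} D(X)={2,3,4,5,6,7}: X {2,3,4,5,6,7}->{5,6,7}
So after all 3 constraints: D(Z) = {2,3,4}

Answer: {2,3,4}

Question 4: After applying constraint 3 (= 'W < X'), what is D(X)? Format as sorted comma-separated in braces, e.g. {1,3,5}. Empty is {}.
Constraint 1 (Z + Y = W) on D(Z)={2,3,4,6,7} D(Y)={2,3,4,5,6,7} D(W)={2,4,5,7}: Z {2,3,4,6,7}->{2,3,4}; Y {2,3,4,5,6,7}->{2,3,4,5}; W {2,4,5,7}->{4,5,7}
Constraint 2 (W < Y) on D(W)={4,5,7} D(Y)={2,3,4,5}: W {4,5,7}->{4}; Y {2,3,4,5}->{5}
Constraint 3 (W < X) on D(W)={4} D(X)={2,3,4,5,6,7}: X {2,3,4,5,6,7}->{5,6,7}
So after constraint 3: D(X) = {5,6,7}

Answer: {5,6,7}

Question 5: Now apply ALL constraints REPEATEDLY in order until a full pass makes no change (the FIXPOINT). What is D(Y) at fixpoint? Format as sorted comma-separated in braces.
pass 0 (initial): D(Y)={2,3,4,5,6,7}
pass 1: W {2,4,5,7}->{4}; X {2,3,4,5,6,7}->{5,6,7}; Y {2,3,4,5,6,7}->{5}; Z {2,3,4,6,7}->{2,3,4}
pass 2: W {4}->{}; X {5,6,7}->{}; Y {5}->{}; Z {2,3,4}->{}
pass 3: no change
Fixpoint after 3 passes: D(Y) = {}

Answer: {}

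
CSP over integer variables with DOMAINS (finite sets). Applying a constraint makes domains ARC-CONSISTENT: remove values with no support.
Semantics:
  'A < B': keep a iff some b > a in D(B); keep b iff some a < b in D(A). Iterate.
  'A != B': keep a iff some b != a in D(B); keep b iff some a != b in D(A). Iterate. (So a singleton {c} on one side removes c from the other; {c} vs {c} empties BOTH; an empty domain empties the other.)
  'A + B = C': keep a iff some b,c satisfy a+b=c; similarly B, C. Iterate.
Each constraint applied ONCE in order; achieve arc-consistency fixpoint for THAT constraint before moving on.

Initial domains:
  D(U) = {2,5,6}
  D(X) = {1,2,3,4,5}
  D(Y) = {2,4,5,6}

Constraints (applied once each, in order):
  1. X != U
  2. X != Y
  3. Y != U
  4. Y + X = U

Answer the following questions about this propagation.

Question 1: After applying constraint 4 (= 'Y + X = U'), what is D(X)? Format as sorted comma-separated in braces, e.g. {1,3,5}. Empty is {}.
Constraint 1 (X != U) on D(X)={1,2,3,4,5} D(U)={2,5,6}: no change
Constraint 2 (X != Y) on D(X)={1,2,3,4,5} D(Y)={2,4,5,6}: no change
Constraint 3 (Y != U) on D(Y)={2,4,5,6} D(U)={2,5,6}: no change
Constraint 4 (Y + X = U) on D(Y)={2,4,5,6} D(X)={1,2,3,4,5} D(U)={2,5,6}: Y {2,4,5,6}->{2,4,5}; X {1,2,3,4,5}->{1,2,3,4}; U {2,5,6}->{5,6}
So after constraint 4: D(X) = {1,2,3,4}

Answer: {1,2,3,4}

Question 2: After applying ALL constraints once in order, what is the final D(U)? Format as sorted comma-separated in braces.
Answer: {5,6}

Derivation:
Constraint 1 (X != U) on D(X)={1,2,3,4,5} D(U)={2,5,6}: no change
Constraint 2 (X != Y) on D(X)={1,2,3,4,5} D(Y)={2,4,5,6}: no change
Constraint 3 (Y != U) on D(Y)={2,4,5,6} D(U)={2,5,6}: no change
Constraint 4 (Y + X = U) on D(Y)={2,4,5,6} D(X)={1,2,3,4,5} D(U)={2,5,6}: Y {2,4,5,6}->{2,4,5}; X {1,2,3,4,5}->{1,2,3,4}; U {2,5,6}->{5,6}
So after all 4 constraints: D(U) = {5,6}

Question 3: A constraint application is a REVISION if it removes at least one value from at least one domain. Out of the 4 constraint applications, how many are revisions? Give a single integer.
Constraint 1 (X != U) on D(X)={1,2,3,4,5} D(U)={2,5,6}: no change => not a revision
Constraint 2 (X != Y) on D(X)={1,2,3,4,5} D(Y)={2,4,5,6}: no change => not a revision
Constraint 3 (Y != U) on D(Y)={2,4,5,6} D(U)={2,5,6}: no change => not a revision
Constraint 4 (Y + X = U) on D(Y)={2,4,5,6} D(X)={1,2,3,4,5} D(U)={2,5,6}: Y {2,4,5,6}->{2,4,5}; X {1,2,3,4,5}->{1,2,3,4}; U {2,5,6}->{5,6} => REVISION
Total revisions = 1

Answer: 1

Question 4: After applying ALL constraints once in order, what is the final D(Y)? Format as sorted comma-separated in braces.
Answer: {2,4,5}

Derivation:
Constraint 1 (X != U) on D(X)={1,2,3,4,5} D(U)={2,5,6}: no change
Constraint 2 (X != Y) on D(X)={1,2,3,4,5} D(Y)={2,4,5,6}: no change
Constraint 3 (Y != U) on D(Y)={2,4,5,6} D(U)={2,5,6}: no change
Constraint 4 (Y + X = U) on D(Y)={2,4,5,6} D(X)={1,2,3,4,5} D(U)={2,5,6}: Y {2,4,5,6}->{2,4,5}; X {1,2,3,4,5}->{1,2,3,4}; U {2,5,6}->{5,6}
So after all 4 constraints: D(Y) = {2,4,5}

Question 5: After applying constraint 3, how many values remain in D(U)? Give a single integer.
Constraint 1 (X != U) on D(X)={1,2,3,4,5} D(U)={2,5,6}: no change
Constraint 2 (X != Y) on D(X)={1,2,3,4,5} D(Y)={2,4,5,6}: no change
Constraint 3 (Y != U) on D(Y)={2,4,5,6} D(U)={2,5,6}: no change
So after constraint 3: D(U)={2,5,6}, size = 3

Answer: 3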